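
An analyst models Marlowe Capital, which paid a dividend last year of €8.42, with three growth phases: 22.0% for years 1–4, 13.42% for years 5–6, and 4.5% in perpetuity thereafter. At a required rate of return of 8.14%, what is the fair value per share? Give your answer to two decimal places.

€506.01

Three-stage DDM. Project D₁…D_6; terminal Gordon value at t=6 with g = 0.045; discount at r = 0.0814.
D_1 = 10.2724
D_2 = 12.5323
D_3 = 15.2894
D_4 = 18.6531
D_5 = 21.1564
D_6 = 23.9955
TV_6 = 25.0753/(0.0814−0.045) = 688.8832
P₀ = Σ Dₜ/(1+r)ᵗ + TV_6/(1+r)^6 = 506.0077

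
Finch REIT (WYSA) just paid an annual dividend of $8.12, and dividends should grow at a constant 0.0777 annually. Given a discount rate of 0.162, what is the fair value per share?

Gordon growth model: P₀ = D₁/(r − g). D₁ = 8.12 × (1 + 0.0777) = 8.7509.
P₀ = 8.7509 / (0.162 − 0.0777) = 8.7509 / 0.0843 = 103.8069

$103.81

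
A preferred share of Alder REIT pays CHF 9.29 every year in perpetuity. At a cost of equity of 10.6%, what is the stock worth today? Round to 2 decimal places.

CHF 87.64

Zero-growth DDM (perpetuity): P₀ = D/r = 9.29 / 0.106 = 87.6415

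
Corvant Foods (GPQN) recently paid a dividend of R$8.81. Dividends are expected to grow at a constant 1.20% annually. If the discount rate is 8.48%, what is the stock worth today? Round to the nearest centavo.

R$122.47

Gordon growth model: P₀ = D₁/(r − g). D₁ = 8.81 × (1 + 0.012) = 8.9157.
P₀ = 8.9157 / (0.0848 − 0.012) = 8.9157 / 0.0728 = 122.4687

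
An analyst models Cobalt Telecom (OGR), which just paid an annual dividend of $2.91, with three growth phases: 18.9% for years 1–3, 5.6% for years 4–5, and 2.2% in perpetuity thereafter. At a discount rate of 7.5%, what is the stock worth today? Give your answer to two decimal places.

$91.65

Three-stage DDM. Project D₁…D_5; terminal Gordon value at t=5 with g = 0.022; discount at r = 0.075.
D_1 = 3.4600
D_2 = 4.1139
D_3 = 4.8915
D_4 = 5.1654
D_5 = 5.4546
TV_5 = 5.5746/(0.075−0.022) = 105.1820
P₀ = Σ Dₜ/(1+r)ᵗ + TV_5/(1+r)^5 = 91.6487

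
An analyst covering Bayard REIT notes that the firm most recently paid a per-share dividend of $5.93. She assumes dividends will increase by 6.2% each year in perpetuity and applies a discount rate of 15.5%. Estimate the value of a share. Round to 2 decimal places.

$67.72

Gordon growth model: P₀ = D₁/(r − g). D₁ = 5.93 × (1 + 0.062) = 6.2977.
P₀ = 6.2977 / (0.155 − 0.062) = 6.2977 / 0.093 = 67.7168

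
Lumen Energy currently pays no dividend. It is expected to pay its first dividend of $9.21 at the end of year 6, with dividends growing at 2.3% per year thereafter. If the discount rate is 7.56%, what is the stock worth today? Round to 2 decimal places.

$121.62

Deferred-dividend DDM. At t=5 the remaining stream is a growing perpetuity with first payment D_6 = 9.21.
V_5 = D_6/(r−g) = 9.21/(0.0756−0.023) = 175.0951
P₀ = V_5/(1+r)^5 = 175.0951/(1+0.0756)^5 = 121.6242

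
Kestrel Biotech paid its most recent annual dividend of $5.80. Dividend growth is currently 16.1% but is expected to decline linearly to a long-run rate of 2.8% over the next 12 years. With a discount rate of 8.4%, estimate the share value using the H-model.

H-model: P₀ = D₀[(1+g_L) + H(g_S−g_L)]/(r−g_L), with H = 12/2 = 6.
P₀ = 5.80 × [(1+0.028) + 6×(0.161−0.028)] / (0.084−0.028)
   = 5.80 × 1.8260 / 0.056 = 189.1214

$189.12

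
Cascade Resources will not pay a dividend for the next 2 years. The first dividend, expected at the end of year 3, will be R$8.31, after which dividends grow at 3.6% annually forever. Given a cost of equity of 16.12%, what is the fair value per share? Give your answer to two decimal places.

Deferred-dividend DDM. At t=2 the remaining stream is a growing perpetuity with first payment D_3 = 8.31.
V_2 = D_3/(r−g) = 8.31/(0.1612−0.036) = 66.3738
P₀ = V_2/(1+r)^2 = 66.3738/(1+0.1612)^2 = 49.2247

R$49.22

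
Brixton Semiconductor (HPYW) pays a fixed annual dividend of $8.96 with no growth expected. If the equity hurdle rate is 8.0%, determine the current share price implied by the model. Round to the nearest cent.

Zero-growth DDM (perpetuity): P₀ = D/r = 8.96 / 0.08 = 112.0000

$112.00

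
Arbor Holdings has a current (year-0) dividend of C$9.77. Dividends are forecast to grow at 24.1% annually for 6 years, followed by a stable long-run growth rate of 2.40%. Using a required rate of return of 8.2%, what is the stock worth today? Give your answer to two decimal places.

Two-stage DDM. Project D₁…D_6 at 0.241, terminal growth 0.024, discount at r = 0.082.
D_1 = 12.1246
D_2 = 15.0466
D_3 = 18.6728
D_4 = 23.1730
D_5 = 28.7577
D_6 = 35.6883
Terminal value at t=6: TV = D_7/(r−g) = 36.5448/(0.082−0.024) = 630.0822
P₀ = 12.1246/(1+0.082)^1 + 15.0466/(1+0.082)^2 + 18.6728/(1+0.082)^3 + 23.1730/(1+0.082)^4 + 28.7577/(1+0.082)^5 + 35.6883/(1+0.082)^6 + 630.0822/(1+0.082)^6 = 490.0149

C$490.01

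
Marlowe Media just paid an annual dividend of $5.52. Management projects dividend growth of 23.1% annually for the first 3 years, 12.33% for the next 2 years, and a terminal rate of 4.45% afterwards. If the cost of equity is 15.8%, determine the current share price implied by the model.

Three-stage DDM. Project D₁…D_5; terminal Gordon value at t=5 with g = 0.0445; discount at r = 0.158.
D_1 = 6.7951
D_2 = 8.3648
D_3 = 10.2971
D_4 = 11.5667
D_5 = 12.9929
TV_5 = 13.5710/(0.158−0.0445) = 119.5687
P₀ = Σ Dₜ/(1+r)ᵗ + TV_5/(1+r)^5 = 88.8306

$88.83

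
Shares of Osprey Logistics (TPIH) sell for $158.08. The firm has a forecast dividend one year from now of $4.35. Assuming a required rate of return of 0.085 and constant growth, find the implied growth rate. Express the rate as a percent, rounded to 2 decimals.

From P₀ = D₁/(r − g), the implied growth is g = r − D₁/P₀.
g = 0.085 − 4.35/158.08 = 0.085 − 0.02752 = 0.05748

5.75%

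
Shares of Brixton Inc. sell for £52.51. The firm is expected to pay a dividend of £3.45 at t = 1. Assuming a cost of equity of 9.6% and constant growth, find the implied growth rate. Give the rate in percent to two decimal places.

From P₀ = D₁/(r − g), the implied growth is g = r − D₁/P₀.
g = 0.096 − 3.45/52.51 = 0.096 − 0.06570 = 0.03030

3.03%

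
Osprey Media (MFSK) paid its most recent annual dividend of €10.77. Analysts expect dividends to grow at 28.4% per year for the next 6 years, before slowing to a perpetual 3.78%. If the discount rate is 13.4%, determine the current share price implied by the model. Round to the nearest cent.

Two-stage DDM. Project D₁…D_6 at 0.284, terminal growth 0.0378, discount at r = 0.134.
D_1 = 13.8287
D_2 = 17.7560
D_3 = 22.7987
D_4 = 29.2736
D_5 = 37.5873
D_6 = 48.2621
Terminal value at t=6: TV = D_7/(r−g) = 50.0864/(0.134−0.0378) = 520.6483
P₀ = 13.8287/(1+0.134)^1 + 17.7560/(1+0.134)^2 + 22.7987/(1+0.134)^3 + 29.2736/(1+0.134)^4 + 37.5873/(1+0.134)^5 + 48.2621/(1+0.134)^6 + 520.6483/(1+0.134)^6 = 346.9076

€346.91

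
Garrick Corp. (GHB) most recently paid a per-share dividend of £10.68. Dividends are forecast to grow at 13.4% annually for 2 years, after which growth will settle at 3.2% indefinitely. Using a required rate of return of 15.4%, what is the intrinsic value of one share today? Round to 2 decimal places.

£108.05

Two-stage DDM. Project D₁…D_2 at 0.134, terminal growth 0.032, discount at r = 0.154.
D_1 = 12.1111
D_2 = 13.7340
Terminal value at t=2: TV = D_3/(r−g) = 14.1735/(0.154−0.032) = 116.1762
P₀ = 12.1111/(1+0.154)^1 + 13.7340/(1+0.154)^2 + 116.1762/(1+0.154)^2 = 108.0459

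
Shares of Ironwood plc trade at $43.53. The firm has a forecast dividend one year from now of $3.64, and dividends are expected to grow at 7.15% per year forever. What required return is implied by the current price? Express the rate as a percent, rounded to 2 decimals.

Rearranging the constant-growth DDM: r = D₁/P₀ + g.
r = 3.6400 / 43.53 + 0.0715 = 0.08362 + 0.0715 = 0.15512

15.51%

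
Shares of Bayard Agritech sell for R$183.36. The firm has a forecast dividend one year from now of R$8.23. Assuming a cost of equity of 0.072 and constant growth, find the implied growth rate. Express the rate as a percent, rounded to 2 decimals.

2.71%

From P₀ = D₁/(r − g), the implied growth is g = r − D₁/P₀.
g = 0.072 − 8.23/183.36 = 0.072 − 0.04488 = 0.02712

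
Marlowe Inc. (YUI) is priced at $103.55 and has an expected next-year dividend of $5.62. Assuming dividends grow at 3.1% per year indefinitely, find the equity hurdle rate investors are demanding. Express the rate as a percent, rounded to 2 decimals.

Rearranging the constant-growth DDM: r = D₁/P₀ + g.
r = 5.6200 / 103.55 + 0.031 = 0.05427 + 0.031 = 0.08527

8.53%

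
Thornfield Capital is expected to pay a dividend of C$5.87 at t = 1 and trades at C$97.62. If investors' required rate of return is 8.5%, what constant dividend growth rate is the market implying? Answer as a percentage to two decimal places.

From P₀ = D₁/(r − g), the implied growth is g = r − D₁/P₀.
g = 0.085 − 5.87/97.62 = 0.085 − 0.06013 = 0.02487

2.49%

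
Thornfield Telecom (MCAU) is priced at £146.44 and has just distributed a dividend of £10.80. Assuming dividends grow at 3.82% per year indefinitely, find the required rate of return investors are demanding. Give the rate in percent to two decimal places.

11.48%

Rearranging the constant-growth DDM: r = D₁/P₀ + g.
D₁ = 10.80 × (1 + 0.0382) = 11.2126.
r = 11.2126 / 146.44 + 0.0382 = 0.07657 + 0.0382 = 0.11477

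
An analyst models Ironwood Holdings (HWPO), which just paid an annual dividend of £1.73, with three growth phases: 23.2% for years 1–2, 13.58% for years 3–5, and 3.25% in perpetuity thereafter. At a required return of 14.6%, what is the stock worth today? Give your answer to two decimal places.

Three-stage DDM. Project D₁…D_5; terminal Gordon value at t=5 with g = 0.0325; discount at r = 0.146.
D_1 = 2.1314
D_2 = 2.6258
D_3 = 2.9824
D_4 = 3.3874
D_5 = 3.8475
TV_5 = 3.9725/(0.146−0.0325) = 34.9999
P₀ = Σ Dₜ/(1+r)ᵗ + TV_5/(1+r)^5 = 27.4582

£27.46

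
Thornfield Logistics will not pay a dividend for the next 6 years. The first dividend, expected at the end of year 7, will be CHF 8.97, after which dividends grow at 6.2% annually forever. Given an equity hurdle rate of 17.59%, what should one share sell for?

Deferred-dividend DDM. At t=6 the remaining stream is a growing perpetuity with first payment D_7 = 8.97.
V_6 = D_7/(r−g) = 8.97/(0.1759−0.062) = 78.7533
P₀ = V_6/(1+r)^6 = 78.7533/(1+0.1759)^6 = 29.7883

CHF 29.79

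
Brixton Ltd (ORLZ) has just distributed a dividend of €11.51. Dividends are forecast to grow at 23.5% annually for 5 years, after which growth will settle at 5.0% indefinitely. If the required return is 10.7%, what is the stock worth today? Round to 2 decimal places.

Two-stage DDM. Project D₁…D_5 at 0.235, terminal growth 0.05, discount at r = 0.107.
D_1 = 14.2148
D_2 = 17.5553
D_3 = 21.6808
D_4 = 26.7758
D_5 = 33.0682
Terminal value at t=5: TV = D_6/(r−g) = 34.7216/(0.107−0.05) = 609.1504
P₀ = 14.2148/(1+0.107)^1 + 17.5553/(1+0.107)^2 + 21.6808/(1+0.107)^3 + 26.7758/(1+0.107)^4 + 33.0682/(1+0.107)^5 + 609.1504/(1+0.107)^5 = 447.2965

€447.30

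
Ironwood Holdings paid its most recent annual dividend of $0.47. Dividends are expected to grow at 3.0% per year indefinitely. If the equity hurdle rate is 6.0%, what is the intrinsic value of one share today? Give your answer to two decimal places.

$16.14

Gordon growth model: P₀ = D₁/(r − g). D₁ = 0.47 × (1 + 0.03) = 0.4841.
P₀ = 0.4841 / (0.06 − 0.03) = 0.4841 / 0.03 = 16.1367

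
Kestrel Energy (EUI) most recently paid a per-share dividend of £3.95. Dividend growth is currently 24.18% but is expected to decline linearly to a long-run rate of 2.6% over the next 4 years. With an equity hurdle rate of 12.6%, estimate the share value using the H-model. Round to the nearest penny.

H-model: P₀ = D₀[(1+g_L) + H(g_S−g_L)]/(r−g_L), with H = 4/2 = 2.
P₀ = 3.95 × [(1+0.026) + 2×(0.2418−0.026)] / (0.126−0.026)
   = 3.95 × 1.4576 / 0.1 = 57.5752

£57.58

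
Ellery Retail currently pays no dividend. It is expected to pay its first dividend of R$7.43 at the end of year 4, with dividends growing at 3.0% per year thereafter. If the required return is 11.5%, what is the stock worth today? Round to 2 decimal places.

R$63.06

Deferred-dividend DDM. At t=3 the remaining stream is a growing perpetuity with first payment D_4 = 7.43.
V_3 = D_4/(r−g) = 7.43/(0.115−0.03) = 87.4118
P₀ = V_3/(1+r)^3 = 87.4118/(1+0.115)^3 = 63.0587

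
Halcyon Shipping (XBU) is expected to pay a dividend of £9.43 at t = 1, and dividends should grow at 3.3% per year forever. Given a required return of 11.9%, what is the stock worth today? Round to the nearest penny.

£109.65

Gordon growth model: P₀ = D₁/(r − g), with D₁ = 9.43 given directly.
P₀ = 9.4300 / (0.119 − 0.033) = 9.4300 / 0.086 = 109.6512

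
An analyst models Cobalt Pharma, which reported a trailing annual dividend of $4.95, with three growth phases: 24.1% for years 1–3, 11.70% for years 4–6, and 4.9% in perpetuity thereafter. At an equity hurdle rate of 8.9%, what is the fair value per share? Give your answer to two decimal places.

Three-stage DDM. Project D₁…D_6; terminal Gordon value at t=6 with g = 0.049; discount at r = 0.089.
D_1 = 6.1430
D_2 = 7.6234
D_3 = 9.4606
D_4 = 10.5675
D_5 = 11.8039
D_6 = 13.1850
TV_6 = 13.8311/(0.089−0.049) = 345.7766
P₀ = Σ Dₜ/(1+r)ᵗ + TV_6/(1+r)^6 = 249.8346

$249.83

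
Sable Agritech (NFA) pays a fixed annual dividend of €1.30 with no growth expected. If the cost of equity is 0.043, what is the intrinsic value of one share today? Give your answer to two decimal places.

Zero-growth DDM (perpetuity): P₀ = D/r = 1.30 / 0.043 = 30.2326

€30.23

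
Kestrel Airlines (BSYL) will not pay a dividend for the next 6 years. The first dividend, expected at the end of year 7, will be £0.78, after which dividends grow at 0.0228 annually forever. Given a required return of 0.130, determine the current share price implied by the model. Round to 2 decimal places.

Deferred-dividend DDM. At t=6 the remaining stream is a growing perpetuity with first payment D_7 = 0.78.
V_6 = D_7/(r−g) = 0.78/(0.13−0.0228) = 7.2761
P₀ = V_6/(1+r)^6 = 7.2761/(1+0.13)^6 = 3.4949

£3.49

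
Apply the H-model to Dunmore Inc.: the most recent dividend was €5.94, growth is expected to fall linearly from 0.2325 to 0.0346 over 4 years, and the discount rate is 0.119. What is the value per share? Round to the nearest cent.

€100.67

H-model: P₀ = D₀[(1+g_L) + H(g_S−g_L)]/(r−g_L), with H = 4/2 = 2.
P₀ = 5.94 × [(1+0.0346) + 2×(0.2325−0.0346)] / (0.119−0.0346)
   = 5.94 × 1.4304 / 0.0844 = 100.6703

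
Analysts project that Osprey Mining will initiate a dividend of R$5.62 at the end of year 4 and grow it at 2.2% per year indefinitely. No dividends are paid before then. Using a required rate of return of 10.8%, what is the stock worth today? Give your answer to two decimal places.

R$48.04

Deferred-dividend DDM. At t=3 the remaining stream is a growing perpetuity with first payment D_4 = 5.62.
V_3 = D_4/(r−g) = 5.62/(0.108−0.022) = 65.3488
P₀ = V_3/(1+r)^3 = 65.3488/(1+0.108)^3 = 48.0417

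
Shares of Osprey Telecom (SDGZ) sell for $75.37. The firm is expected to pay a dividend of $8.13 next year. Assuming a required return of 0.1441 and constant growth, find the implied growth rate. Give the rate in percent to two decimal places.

From P₀ = D₁/(r − g), the implied growth is g = r − D₁/P₀.
g = 0.1441 − 8.13/75.37 = 0.1441 − 0.10787 = 0.03623

3.62%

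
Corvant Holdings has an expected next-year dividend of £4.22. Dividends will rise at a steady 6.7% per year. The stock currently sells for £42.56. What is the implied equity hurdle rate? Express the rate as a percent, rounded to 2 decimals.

Rearranging the constant-growth DDM: r = D₁/P₀ + g.
r = 4.2200 / 42.56 + 0.067 = 0.09915 + 0.067 = 0.16615

16.62%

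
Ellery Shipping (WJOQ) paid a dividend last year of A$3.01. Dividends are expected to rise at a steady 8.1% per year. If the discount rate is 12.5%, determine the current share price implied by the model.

Gordon growth model: P₀ = D₁/(r − g). D₁ = 3.01 × (1 + 0.081) = 3.2538.
P₀ = 3.2538 / (0.125 − 0.081) = 3.2538 / 0.044 = 73.9502

A$73.95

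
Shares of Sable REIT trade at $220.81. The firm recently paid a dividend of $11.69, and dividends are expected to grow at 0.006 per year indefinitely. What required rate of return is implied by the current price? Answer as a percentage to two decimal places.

Rearranging the constant-growth DDM: r = D₁/P₀ + g.
D₁ = 11.69 × (1 + 0.006) = 11.7601.
r = 11.7601 / 220.81 + 0.006 = 0.05326 + 0.006 = 0.05926

5.93%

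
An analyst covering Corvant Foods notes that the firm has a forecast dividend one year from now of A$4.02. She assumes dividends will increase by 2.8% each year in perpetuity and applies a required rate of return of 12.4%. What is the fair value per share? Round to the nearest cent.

Gordon growth model: P₀ = D₁/(r − g), with D₁ = 4.02 given directly.
P₀ = 4.0200 / (0.124 − 0.028) = 4.0200 / 0.096 = 41.8750

A$41.87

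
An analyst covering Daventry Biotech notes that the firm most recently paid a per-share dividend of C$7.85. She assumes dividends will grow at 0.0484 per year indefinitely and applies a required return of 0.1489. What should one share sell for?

Gordon growth model: P₀ = D₁/(r − g). D₁ = 7.85 × (1 + 0.0484) = 8.2299.
P₀ = 8.2299 / (0.1489 − 0.0484) = 8.2299 / 0.1005 = 81.8900

C$81.89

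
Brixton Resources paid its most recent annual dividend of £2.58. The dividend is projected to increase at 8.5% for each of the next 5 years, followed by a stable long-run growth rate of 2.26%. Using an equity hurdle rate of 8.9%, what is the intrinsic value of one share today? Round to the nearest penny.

£51.77

Two-stage DDM. Project D₁…D_5 at 0.085, terminal growth 0.0226, discount at r = 0.089.
D_1 = 2.7993
D_2 = 3.0372
D_3 = 3.2954
D_4 = 3.5755
D_5 = 3.8794
Terminal value at t=5: TV = D_6/(r−g) = 3.9671/(0.089−0.0226) = 59.7456
P₀ = 2.7993/(1+0.089)^1 + 3.0372/(1+0.089)^2 + 3.2954/(1+0.089)^3 + 3.5755/(1+0.089)^4 + 3.8794/(1+0.089)^5 + 59.7456/(1+0.089)^5 = 51.7677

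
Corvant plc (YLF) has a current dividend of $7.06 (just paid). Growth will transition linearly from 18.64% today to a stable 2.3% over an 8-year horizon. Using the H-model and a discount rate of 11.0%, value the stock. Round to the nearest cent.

H-model: P₀ = D₀[(1+g_L) + H(g_S−g_L)]/(r−g_L), with H = 8/2 = 4.
P₀ = 7.06 × [(1+0.023) + 4×(0.1864−0.023)] / (0.11−0.023)
   = 7.06 × 1.6766 / 0.087 = 136.0551

$136.06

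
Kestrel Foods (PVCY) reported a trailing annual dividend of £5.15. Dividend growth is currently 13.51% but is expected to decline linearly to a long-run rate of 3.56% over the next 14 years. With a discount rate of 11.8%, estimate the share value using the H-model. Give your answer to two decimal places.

£108.26

H-model: P₀ = D₀[(1+g_L) + H(g_S−g_L)]/(r−g_L), with H = 14/2 = 7.
P₀ = 5.15 × [(1+0.0356) + 7×(0.1351−0.0356)] / (0.118−0.0356)
   = 5.15 × 1.7321 / 0.0824 = 108.2563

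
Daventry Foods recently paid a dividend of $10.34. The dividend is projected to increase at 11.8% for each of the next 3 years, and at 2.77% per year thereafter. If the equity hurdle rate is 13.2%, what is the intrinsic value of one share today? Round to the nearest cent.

$128.41

Two-stage DDM. Project D₁…D_3 at 0.118, terminal growth 0.0277, discount at r = 0.132.
D_1 = 11.5601
D_2 = 12.9242
D_3 = 14.4493
Terminal value at t=3: TV = D_4/(r−g) = 14.8495/(0.132−0.0277) = 142.3731
P₀ = 11.5601/(1+0.132)^1 + 12.9242/(1+0.132)^2 + 14.4493/(1+0.132)^3 + 142.3731/(1+0.132)^3 = 128.4087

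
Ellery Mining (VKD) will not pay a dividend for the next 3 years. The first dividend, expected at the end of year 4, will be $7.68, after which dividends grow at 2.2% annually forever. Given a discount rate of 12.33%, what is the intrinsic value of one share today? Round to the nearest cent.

$53.49

Deferred-dividend DDM. At t=3 the remaining stream is a growing perpetuity with first payment D_4 = 7.68.
V_3 = D_4/(r−g) = 7.68/(0.1233−0.022) = 75.8144
P₀ = V_3/(1+r)^3 = 75.8144/(1+0.1233)^3 = 53.4890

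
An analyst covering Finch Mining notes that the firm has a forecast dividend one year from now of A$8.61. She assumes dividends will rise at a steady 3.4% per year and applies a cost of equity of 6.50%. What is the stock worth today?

Gordon growth model: P₀ = D₁/(r − g), with D₁ = 8.61 given directly.
P₀ = 8.6100 / (0.065 − 0.034) = 8.6100 / 0.031 = 277.7419

A$277.74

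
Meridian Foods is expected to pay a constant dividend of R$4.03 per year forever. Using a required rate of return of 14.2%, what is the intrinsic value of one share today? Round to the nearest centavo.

Zero-growth DDM (perpetuity): P₀ = D/r = 4.03 / 0.142 = 28.3803

R$28.38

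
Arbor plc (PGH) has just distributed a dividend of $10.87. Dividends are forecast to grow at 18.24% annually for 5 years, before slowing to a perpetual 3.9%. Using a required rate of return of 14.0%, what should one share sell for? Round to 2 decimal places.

$194.94

Two-stage DDM. Project D₁…D_5 at 0.1824, terminal growth 0.039, discount at r = 0.14.
D_1 = 12.8527
D_2 = 15.1970
D_3 = 17.9690
D_4 = 21.2465
D_5 = 25.1219
Terminal value at t=5: TV = D_6/(r−g) = 26.1016/(0.14−0.039) = 258.4317
P₀ = 12.8527/(1+0.14)^1 + 15.1970/(1+0.14)^2 + 17.9690/(1+0.14)^3 + 21.2465/(1+0.14)^4 + 25.1219/(1+0.14)^5 + 258.4317/(1+0.14)^5 = 194.9449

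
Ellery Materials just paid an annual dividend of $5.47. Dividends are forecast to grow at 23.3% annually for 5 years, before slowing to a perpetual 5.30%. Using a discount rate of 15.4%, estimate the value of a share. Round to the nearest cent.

Two-stage DDM. Project D₁…D_5 at 0.233, terminal growth 0.053, discount at r = 0.154.
D_1 = 6.7445
D_2 = 8.3160
D_3 = 10.2536
D_4 = 12.6427
D_5 = 15.5884
Terminal value at t=5: TV = D_6/(r−g) = 16.4146/(0.154−0.053) = 162.5211
P₀ = 6.7445/(1+0.154)^1 + 8.3160/(1+0.154)^2 + 10.2536/(1+0.154)^3 + 12.6427/(1+0.154)^4 + 15.5884/(1+0.154)^5 + 162.5211/(1+0.154)^5 = 112.9177

$112.92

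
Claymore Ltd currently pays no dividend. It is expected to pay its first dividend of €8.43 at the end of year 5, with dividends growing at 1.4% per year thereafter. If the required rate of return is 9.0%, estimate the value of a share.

€78.58

Deferred-dividend DDM. At t=4 the remaining stream is a growing perpetuity with first payment D_5 = 8.43.
V_4 = D_5/(r−g) = 8.43/(0.09−0.014) = 110.9211
P₀ = V_4/(1+r)^4 = 110.9211/(1+0.09)^4 = 78.5793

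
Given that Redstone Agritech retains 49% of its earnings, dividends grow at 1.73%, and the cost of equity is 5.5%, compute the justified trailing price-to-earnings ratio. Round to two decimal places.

Payout ratio b = 1 − 0.49 = 0.51.
Justified trailing P/E = b(1+g)/(r−g) = 0.51×(1+0.0173)/(0.055−0.0173) = 13.7619

13.76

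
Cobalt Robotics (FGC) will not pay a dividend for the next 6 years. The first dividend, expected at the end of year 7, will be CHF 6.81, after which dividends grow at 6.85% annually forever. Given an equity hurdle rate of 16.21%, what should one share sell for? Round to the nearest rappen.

Deferred-dividend DDM. At t=6 the remaining stream is a growing perpetuity with first payment D_7 = 6.81.
V_6 = D_7/(r−g) = 6.81/(0.1621−0.0685) = 72.7564
P₀ = V_6/(1+r)^6 = 72.7564/(1+0.1621)^6 = 29.5400

CHF 29.54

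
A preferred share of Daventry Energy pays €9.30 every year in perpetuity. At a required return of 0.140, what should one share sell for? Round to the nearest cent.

Zero-growth DDM (perpetuity): P₀ = D/r = 9.30 / 0.14 = 66.4286

€66.43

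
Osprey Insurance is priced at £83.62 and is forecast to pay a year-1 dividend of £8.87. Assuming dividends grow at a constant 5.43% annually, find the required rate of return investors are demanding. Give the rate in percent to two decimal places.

Rearranging the constant-growth DDM: r = D₁/P₀ + g.
r = 8.8700 / 83.62 + 0.0543 = 0.10608 + 0.0543 = 0.16038

16.04%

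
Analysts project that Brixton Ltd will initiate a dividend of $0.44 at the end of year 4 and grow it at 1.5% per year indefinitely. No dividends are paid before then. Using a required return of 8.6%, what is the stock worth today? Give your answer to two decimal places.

Deferred-dividend DDM. At t=3 the remaining stream is a growing perpetuity with first payment D_4 = 0.44.
V_3 = D_4/(r−g) = 0.44/(0.086−0.015) = 6.1972
P₀ = V_3/(1+r)^3 = 6.1972/(1+0.086)^3 = 4.8384

$4.84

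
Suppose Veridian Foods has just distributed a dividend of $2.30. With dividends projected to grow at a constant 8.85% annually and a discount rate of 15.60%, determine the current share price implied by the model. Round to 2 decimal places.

Gordon growth model: P₀ = D₁/(r − g). D₁ = 2.30 × (1 + 0.0885) = 2.5035.
P₀ = 2.5035 / (0.156 − 0.0885) = 2.5035 / 0.0675 = 37.0896

$37.09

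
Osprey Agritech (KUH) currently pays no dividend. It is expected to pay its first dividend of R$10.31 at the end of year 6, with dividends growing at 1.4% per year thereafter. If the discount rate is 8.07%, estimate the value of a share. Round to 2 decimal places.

R$104.86

Deferred-dividend DDM. At t=5 the remaining stream is a growing perpetuity with first payment D_6 = 10.31.
V_5 = D_6/(r−g) = 10.31/(0.0807−0.014) = 154.5727
P₀ = V_5/(1+r)^5 = 154.5727/(1+0.0807)^5 = 104.8593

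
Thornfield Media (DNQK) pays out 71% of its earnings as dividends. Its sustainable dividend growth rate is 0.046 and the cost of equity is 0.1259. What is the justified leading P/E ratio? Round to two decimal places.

Justified leading P/E = b/(r−g) = 0.71/(0.1259−0.046) = 8.8861

8.89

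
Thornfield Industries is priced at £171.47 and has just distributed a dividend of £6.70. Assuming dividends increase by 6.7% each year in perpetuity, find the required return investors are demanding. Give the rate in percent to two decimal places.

Rearranging the constant-growth DDM: r = D₁/P₀ + g.
D₁ = 6.70 × (1 + 0.067) = 7.1489.
r = 7.1489 / 171.47 + 0.067 = 0.04169 + 0.067 = 0.10869

10.87%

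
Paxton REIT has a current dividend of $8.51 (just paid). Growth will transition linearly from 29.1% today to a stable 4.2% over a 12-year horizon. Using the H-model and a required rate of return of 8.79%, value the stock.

H-model: P₀ = D₀[(1+g_L) + H(g_S−g_L)]/(r−g_L), with H = 12/2 = 6.
P₀ = 8.51 × [(1+0.042) + 6×(0.291−0.042)] / (0.0879−0.042)
   = 8.51 × 2.5360 / 0.0459 = 470.1821

$470.18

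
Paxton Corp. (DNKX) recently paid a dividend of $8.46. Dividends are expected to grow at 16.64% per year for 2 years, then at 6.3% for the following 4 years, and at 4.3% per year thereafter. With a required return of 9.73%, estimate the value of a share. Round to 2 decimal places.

$215.60

Three-stage DDM. Project D₁…D_6; terminal Gordon value at t=6 with g = 0.043; discount at r = 0.0973.
D_1 = 9.8677
D_2 = 11.5097
D_3 = 12.2349
D_4 = 13.0056
D_5 = 13.8250
D_6 = 14.6960
TV_6 = 15.3279/(0.0973−0.043) = 282.2818
P₀ = Σ Dₜ/(1+r)ᵗ + TV_6/(1+r)^6 = 215.5996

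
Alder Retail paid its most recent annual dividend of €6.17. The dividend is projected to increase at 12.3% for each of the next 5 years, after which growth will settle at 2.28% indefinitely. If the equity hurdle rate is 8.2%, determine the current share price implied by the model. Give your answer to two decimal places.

Two-stage DDM. Project D₁…D_5 at 0.123, terminal growth 0.0228, discount at r = 0.082.
D_1 = 6.9289
D_2 = 7.7812
D_3 = 8.7382
D_4 = 9.8131
D_5 = 11.0201
Terminal value at t=5: TV = D_6/(r−g) = 11.2713/(0.082−0.0228) = 190.3939
P₀ = 6.9289/(1+0.082)^1 + 7.7812/(1+0.082)^2 + 8.7382/(1+0.082)^3 + 9.8131/(1+0.082)^4 + 11.0201/(1+0.082)^5 + 190.3939/(1+0.082)^5 = 162.9250

€162.92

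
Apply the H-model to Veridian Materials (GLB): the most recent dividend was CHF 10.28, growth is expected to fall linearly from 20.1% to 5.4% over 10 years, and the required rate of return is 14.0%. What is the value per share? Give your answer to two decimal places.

H-model: P₀ = D₀[(1+g_L) + H(g_S−g_L)]/(r−g_L), with H = 10/2 = 5.
P₀ = 10.28 × [(1+0.054) + 5×(0.201−0.054)] / (0.14−0.054)
   = 10.28 × 1.7890 / 0.086 = 213.8479

CHF 213.85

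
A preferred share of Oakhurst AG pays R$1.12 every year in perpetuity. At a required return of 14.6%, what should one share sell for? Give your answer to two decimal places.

Zero-growth DDM (perpetuity): P₀ = D/r = 1.12 / 0.146 = 7.6712

R$7.67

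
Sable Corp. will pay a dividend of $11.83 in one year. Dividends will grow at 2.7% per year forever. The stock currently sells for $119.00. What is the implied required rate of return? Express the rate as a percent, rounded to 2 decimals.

Rearranging the constant-growth DDM: r = D₁/P₀ + g.
r = 11.8300 / 119.00 + 0.027 = 0.09941 + 0.027 = 0.12641

12.64%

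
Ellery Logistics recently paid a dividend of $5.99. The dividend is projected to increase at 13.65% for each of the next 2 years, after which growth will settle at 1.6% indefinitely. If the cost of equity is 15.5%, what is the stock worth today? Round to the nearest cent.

$54.09

Two-stage DDM. Project D₁…D_2 at 0.1365, terminal growth 0.016, discount at r = 0.155.
D_1 = 6.8076
D_2 = 7.7369
Terminal value at t=2: TV = D_3/(r−g) = 7.8607/(0.155−0.016) = 56.5516
P₀ = 6.8076/(1+0.155)^1 + 7.7369/(1+0.155)^2 + 56.5516/(1+0.155)^2 = 54.0854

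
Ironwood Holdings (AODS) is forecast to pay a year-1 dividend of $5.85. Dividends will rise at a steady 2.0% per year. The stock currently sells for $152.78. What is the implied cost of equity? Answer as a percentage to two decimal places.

Rearranging the constant-growth DDM: r = D₁/P₀ + g.
r = 5.8500 / 152.78 + 0.02 = 0.03829 + 0.02 = 0.05829

5.83%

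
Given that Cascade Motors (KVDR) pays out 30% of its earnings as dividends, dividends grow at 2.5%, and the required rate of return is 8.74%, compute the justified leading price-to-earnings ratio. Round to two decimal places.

Justified leading P/E = b/(r−g) = 0.30/(0.0874−0.025) = 4.8077

4.81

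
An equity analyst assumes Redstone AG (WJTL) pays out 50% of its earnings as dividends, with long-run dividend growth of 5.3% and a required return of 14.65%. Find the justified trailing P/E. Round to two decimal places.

Justified trailing P/E = b(1+g)/(r−g) = 0.50×(1+0.053)/(0.1465−0.053) = 5.6310

5.63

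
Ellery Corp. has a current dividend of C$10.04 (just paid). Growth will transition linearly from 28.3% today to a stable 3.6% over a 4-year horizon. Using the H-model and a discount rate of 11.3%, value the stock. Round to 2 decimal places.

C$199.50

H-model: P₀ = D₀[(1+g_L) + H(g_S−g_L)]/(r−g_L), with H = 4/2 = 2.
P₀ = 10.04 × [(1+0.036) + 2×(0.283−0.036)] / (0.113−0.036)
   = 10.04 × 1.5300 / 0.077 = 199.4961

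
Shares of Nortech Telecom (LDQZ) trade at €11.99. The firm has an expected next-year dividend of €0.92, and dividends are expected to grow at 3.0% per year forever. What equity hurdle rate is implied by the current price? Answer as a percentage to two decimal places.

10.67%

Rearranging the constant-growth DDM: r = D₁/P₀ + g.
r = 0.9200 / 11.99 + 0.03 = 0.07673 + 0.03 = 0.10673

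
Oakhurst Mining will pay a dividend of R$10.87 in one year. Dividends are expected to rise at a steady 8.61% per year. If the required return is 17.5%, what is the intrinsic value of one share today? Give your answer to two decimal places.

R$122.27

Gordon growth model: P₀ = D₁/(r − g), with D₁ = 10.87 given directly.
P₀ = 10.8700 / (0.175 − 0.0861) = 10.8700 / 0.0889 = 122.2722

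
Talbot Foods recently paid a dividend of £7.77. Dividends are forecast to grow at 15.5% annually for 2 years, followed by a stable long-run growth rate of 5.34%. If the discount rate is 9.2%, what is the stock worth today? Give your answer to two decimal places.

Two-stage DDM. Project D₁…D_2 at 0.155, terminal growth 0.0534, discount at r = 0.092.
D_1 = 8.9743
D_2 = 10.3654
Terminal value at t=2: TV = D_3/(r−g) = 10.9189/(0.092−0.0534) = 282.8727
P₀ = 8.9743/(1+0.092)^1 + 10.3654/(1+0.092)^2 + 282.8727/(1+0.092)^2 = 254.1276

£254.13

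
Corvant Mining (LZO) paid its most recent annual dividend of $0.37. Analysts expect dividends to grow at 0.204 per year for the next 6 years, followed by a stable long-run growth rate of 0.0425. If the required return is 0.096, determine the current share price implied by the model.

$15.80

Two-stage DDM. Project D₁…D_6 at 0.204, terminal growth 0.0425, discount at r = 0.096.
D_1 = 0.4455
D_2 = 0.5364
D_3 = 0.6458
D_4 = 0.7775
D_5 = 0.9361
D_6 = 1.1271
Terminal value at t=6: TV = D_7/(r−g) = 1.1750/(0.096−0.0425) = 21.9626
P₀ = 0.4455/(1+0.096)^1 + 0.5364/(1+0.096)^2 + 0.6458/(1+0.096)^3 + 0.7775/(1+0.096)^4 + 0.9361/(1+0.096)^5 + 1.1271/(1+0.096)^6 + 21.9626/(1+0.096)^6 = 15.7958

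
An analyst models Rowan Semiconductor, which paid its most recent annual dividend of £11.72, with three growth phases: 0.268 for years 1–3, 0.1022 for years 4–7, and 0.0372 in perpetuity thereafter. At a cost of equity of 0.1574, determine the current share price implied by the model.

£206.33

Three-stage DDM. Project D₁…D_7; terminal Gordon value at t=7 with g = 0.0372; discount at r = 0.1574.
D_1 = 14.8610
D_2 = 18.8437
D_3 = 23.8938
D_4 = 26.3358
D_5 = 29.0273
D_6 = 31.9939
D_7 = 35.2636
TV_7 = 36.5754/(0.1574−0.0372) = 304.2881
P₀ = Σ Dₜ/(1+r)ᵗ + TV_7/(1+r)^7 = 206.3254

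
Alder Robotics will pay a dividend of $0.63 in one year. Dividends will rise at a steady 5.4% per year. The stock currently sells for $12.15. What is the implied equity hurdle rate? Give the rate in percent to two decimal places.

Rearranging the constant-growth DDM: r = D₁/P₀ + g.
r = 0.6300 / 12.15 + 0.054 = 0.05185 + 0.054 = 0.10585

10.59%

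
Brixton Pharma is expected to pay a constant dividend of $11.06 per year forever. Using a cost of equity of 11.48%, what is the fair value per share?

Zero-growth DDM (perpetuity): P₀ = D/r = 11.06 / 0.1148 = 96.3415

$96.34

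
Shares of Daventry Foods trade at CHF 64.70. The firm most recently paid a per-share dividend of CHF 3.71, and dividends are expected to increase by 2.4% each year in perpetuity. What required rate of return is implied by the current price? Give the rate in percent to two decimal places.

8.27%

Rearranging the constant-growth DDM: r = D₁/P₀ + g.
D₁ = 3.71 × (1 + 0.024) = 3.7990.
r = 3.7990 / 64.70 + 0.024 = 0.05872 + 0.024 = 0.08272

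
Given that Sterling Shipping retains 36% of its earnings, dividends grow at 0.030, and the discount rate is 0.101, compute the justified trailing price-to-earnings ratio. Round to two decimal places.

9.28

Payout ratio b = 1 − 0.36 = 0.64.
Justified trailing P/E = b(1+g)/(r−g) = 0.64×(1+0.03)/(0.101−0.03) = 9.2845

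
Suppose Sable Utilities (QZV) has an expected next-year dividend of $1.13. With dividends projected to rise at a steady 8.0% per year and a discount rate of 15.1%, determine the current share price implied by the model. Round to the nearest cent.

$15.92

Gordon growth model: P₀ = D₁/(r − g), with D₁ = 1.13 given directly.
P₀ = 1.1300 / (0.151 − 0.08) = 1.1300 / 0.071 = 15.9155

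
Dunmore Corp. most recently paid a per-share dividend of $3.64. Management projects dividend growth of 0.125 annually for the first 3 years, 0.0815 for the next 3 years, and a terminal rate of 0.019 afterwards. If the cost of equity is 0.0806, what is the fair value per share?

Three-stage DDM. Project D₁…D_6; terminal Gordon value at t=6 with g = 0.019; discount at r = 0.0806.
D_1 = 4.0950
D_2 = 4.6069
D_3 = 5.1827
D_4 = 5.6051
D_5 = 6.0619
D_6 = 6.5560
TV_6 = 6.6806/(0.0806−0.019) = 108.4506
P₀ = Σ Dₜ/(1+r)ᵗ + TV_6/(1+r)^6 = 92.2998

$92.30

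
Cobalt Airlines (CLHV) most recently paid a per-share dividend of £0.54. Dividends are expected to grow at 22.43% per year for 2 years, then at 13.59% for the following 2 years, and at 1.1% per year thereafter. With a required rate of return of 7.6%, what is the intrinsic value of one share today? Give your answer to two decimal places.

Three-stage DDM. Project D₁…D_4; terminal Gordon value at t=4 with g = 0.011; discount at r = 0.076.
D_1 = 0.6611
D_2 = 0.8094
D_3 = 0.9194
D_4 = 1.0444
TV_4 = 1.0558/(0.076−0.011) = 16.2438
P₀ = Σ Dₜ/(1+r)ᵗ + TV_4/(1+r)^4 = 14.9489

£14.95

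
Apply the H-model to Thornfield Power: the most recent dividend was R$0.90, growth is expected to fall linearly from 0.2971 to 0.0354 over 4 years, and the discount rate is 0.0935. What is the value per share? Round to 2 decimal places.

R$24.15

H-model: P₀ = D₀[(1+g_L) + H(g_S−g_L)]/(r−g_L), with H = 4/2 = 2.
P₀ = 0.90 × [(1+0.0354) + 2×(0.2971−0.0354)] / (0.0935−0.0354)
   = 0.90 × 1.5588 / 0.0581 = 24.1466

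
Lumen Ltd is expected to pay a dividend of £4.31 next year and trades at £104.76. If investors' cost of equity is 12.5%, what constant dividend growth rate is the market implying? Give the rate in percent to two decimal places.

8.39%

From P₀ = D₁/(r − g), the implied growth is g = r − D₁/P₀.
g = 0.125 − 4.31/104.76 = 0.125 − 0.04114 = 0.08386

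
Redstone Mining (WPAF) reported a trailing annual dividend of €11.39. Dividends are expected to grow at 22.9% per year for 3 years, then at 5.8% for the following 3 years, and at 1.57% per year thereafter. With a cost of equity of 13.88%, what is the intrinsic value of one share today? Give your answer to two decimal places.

Three-stage DDM. Project D₁…D_6; terminal Gordon value at t=6 with g = 0.0157; discount at r = 0.1388.
D_1 = 13.9983
D_2 = 17.2039
D_3 = 21.1436
D_4 = 22.3700
D_5 = 23.6674
D_6 = 25.0401
TV_6 = 25.4332/(0.1388−0.0157) = 206.6064
P₀ = Σ Dₜ/(1+r)ᵗ + TV_6/(1+r)^6 = 171.7362

€171.74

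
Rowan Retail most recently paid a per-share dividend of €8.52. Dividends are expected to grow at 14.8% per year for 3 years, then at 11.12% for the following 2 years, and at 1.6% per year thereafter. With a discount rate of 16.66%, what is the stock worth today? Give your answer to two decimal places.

€89.55

Three-stage DDM. Project D₁…D_5; terminal Gordon value at t=5 with g = 0.016; discount at r = 0.1666.
D_1 = 9.7810
D_2 = 11.2285
D_3 = 12.8904
D_4 = 14.3238
D_5 = 15.9166
TV_5 = 16.1712/(0.1666−0.016) = 107.3788
P₀ = Σ Dₜ/(1+r)ᵗ + TV_5/(1+r)^5 = 89.5476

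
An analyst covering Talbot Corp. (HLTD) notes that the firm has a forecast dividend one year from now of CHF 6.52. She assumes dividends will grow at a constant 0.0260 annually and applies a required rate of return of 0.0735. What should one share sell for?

Gordon growth model: P₀ = D₁/(r − g), with D₁ = 6.52 given directly.
P₀ = 6.5200 / (0.0735 − 0.026) = 6.5200 / 0.0475 = 137.2632

CHF 137.26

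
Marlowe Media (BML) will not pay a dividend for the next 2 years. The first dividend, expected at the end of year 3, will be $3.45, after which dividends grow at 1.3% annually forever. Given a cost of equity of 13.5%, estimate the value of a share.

$21.95

Deferred-dividend DDM. At t=2 the remaining stream is a growing perpetuity with first payment D_3 = 3.45.
V_2 = D_3/(r−g) = 3.45/(0.135−0.013) = 28.2787
P₀ = V_2/(1+r)^2 = 28.2787/(1+0.135)^2 = 21.9517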